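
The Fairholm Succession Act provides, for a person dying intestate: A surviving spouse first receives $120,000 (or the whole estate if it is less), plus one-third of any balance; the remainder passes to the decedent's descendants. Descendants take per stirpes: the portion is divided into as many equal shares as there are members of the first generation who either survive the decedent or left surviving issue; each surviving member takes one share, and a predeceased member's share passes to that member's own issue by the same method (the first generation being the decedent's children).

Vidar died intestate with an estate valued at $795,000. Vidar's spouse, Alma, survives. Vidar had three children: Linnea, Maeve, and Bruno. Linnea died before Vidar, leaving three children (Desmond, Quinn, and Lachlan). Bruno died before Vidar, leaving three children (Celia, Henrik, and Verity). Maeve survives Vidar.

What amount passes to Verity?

Alma first takes $120,000, leaving a balance of $675,000. Alma then takes one-third of the balance ($225,000), for a total of $345,000. The remaining $450,000 passes to the descendants.
The descendants' portion ($450,000) is divided into 3 shares of $150,000: Maeve takes $150,000; Linnea's $150,000 share passes to Linnea's issue; Bruno's $150,000 share passes to Bruno's issue.
Linnea's share ($150,000) is divided into 3 shares of $50,000: Desmond, Quinn, and Lachlan each take $50,000.
Bruno's share ($150,000) is divided into 3 shares of $50,000: Celia, Henrik, and Verity each take $50,000.

Verity receives $50,000.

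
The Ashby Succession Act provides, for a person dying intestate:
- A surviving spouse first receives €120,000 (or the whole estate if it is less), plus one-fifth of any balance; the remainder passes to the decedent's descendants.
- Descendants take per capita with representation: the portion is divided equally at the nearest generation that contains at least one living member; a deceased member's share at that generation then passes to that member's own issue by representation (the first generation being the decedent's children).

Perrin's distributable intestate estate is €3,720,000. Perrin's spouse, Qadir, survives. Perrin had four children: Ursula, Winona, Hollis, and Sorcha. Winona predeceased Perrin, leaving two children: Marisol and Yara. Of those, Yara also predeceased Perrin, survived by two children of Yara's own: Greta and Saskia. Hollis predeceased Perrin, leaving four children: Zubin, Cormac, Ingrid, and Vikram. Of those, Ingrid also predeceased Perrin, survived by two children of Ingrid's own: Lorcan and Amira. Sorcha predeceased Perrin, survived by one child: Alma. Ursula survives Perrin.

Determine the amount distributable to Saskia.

Saskia receives €180,000.

Qadir first takes €120,000, leaving a balance of €3,600,000. Qadir then takes one-fifth of the balance (€720,000), for a total of €840,000. The remaining €2,880,000 passes to the descendants.
The descendants' portion (€2,880,000) is divided into 4 shares of €720,000: Ursula takes €720,000; Winona's €720,000 share passes to Winona's issue; Hollis's €720,000 share passes to Hollis's issue; Sorcha's €720,000 share passes to Sorcha's issue.
Winona's share (€720,000) is divided into 2 shares of €360,000: Marisol takes €360,000; Yara's €360,000 share passes to Yara's issue.
Yara's share (€360,000) is divided into 2 shares of €180,000: Greta and Saskia each take €180,000.
Hollis's share (€720,000) is divided into 4 shares of €180,000: Zubin, Cormac, and Vikram each take €180,000; Ingrid's €180,000 share passes to Ingrid's issue.
Ingrid's share (€180,000) is divided into 2 shares of €90,000: Lorcan and Amira each take €90,000.
Sorcha's share (€720,000) passes entirely to Alma.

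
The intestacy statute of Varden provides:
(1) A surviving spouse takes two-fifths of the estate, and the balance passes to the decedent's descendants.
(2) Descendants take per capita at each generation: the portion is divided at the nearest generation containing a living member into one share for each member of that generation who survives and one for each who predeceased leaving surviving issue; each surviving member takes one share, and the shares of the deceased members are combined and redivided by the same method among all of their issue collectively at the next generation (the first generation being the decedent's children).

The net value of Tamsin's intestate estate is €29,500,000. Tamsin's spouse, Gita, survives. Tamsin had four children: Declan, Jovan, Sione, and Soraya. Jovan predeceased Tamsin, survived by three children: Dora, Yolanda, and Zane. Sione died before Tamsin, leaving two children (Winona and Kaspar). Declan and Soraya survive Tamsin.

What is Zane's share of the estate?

Gita takes two-fifths of €29,500,000 = €11,800,000. The remaining €17,700,000 passes to the descendants.
The descendants' portion (€17,700,000) is divided at the children's generation into 4 shares of €4,425,000. Declan and Soraya each take €4,425,000. The 2 shares of the deceased (Jovan and Sione) are combined into a pool of €8,850,000.
That pool (€8,850,000) is divided at the grandchildren's generation equally among Dora, Yolanda, Zane, Winona, and Kaspar: €1,770,000 each.

Zane receives €1,770,000.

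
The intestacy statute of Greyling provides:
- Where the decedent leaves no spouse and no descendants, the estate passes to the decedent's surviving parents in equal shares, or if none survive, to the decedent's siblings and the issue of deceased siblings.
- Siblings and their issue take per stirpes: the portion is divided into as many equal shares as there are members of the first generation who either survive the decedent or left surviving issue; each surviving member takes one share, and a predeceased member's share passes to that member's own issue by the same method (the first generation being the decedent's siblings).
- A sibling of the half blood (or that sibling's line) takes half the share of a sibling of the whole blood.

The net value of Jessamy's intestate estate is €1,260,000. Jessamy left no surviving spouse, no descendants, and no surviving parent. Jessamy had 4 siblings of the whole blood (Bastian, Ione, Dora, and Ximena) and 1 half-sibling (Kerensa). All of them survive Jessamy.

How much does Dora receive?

Dora receives €280,000.

The entire €1,260,000 passes to the siblings and their issue.
Counting each half-blood sibling's line as half a unit, there are 9/2 units in €1,260,000, so one unit is €280,000. Whole-blood lines (Bastian, Ione, Dora, and Ximena) take €280,000 each; half-blood lines (Kerensa) take €140,000 each.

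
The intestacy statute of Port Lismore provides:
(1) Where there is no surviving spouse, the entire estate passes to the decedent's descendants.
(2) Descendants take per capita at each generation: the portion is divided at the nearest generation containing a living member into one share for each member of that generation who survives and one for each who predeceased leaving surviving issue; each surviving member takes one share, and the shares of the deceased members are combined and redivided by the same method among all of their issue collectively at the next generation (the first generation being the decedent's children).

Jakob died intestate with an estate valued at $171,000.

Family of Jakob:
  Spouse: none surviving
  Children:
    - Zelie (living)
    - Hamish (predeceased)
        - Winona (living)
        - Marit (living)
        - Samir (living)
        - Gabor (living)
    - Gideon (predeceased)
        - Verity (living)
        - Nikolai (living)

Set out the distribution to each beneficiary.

Zelie: $57,000; Winona: $19,000; Marit: $19,000; Samir: $19,000; Gabor: $19,000; Verity: $19,000; Nikolai: $19,000

The entire $171,000 passes to the descendants.
That amount ($171,000) is divided at the children's generation into 3 shares of $57,000. Zelie takes $57,000. The 2 shares of the deceased (Hamish and Gideon) are combined into a pool of $114,000.
That pool ($114,000) is divided at the grandchildren's generation equally among Winona, Marit, Samir, Gabor, Verity, and Nikolai: $19,000 each.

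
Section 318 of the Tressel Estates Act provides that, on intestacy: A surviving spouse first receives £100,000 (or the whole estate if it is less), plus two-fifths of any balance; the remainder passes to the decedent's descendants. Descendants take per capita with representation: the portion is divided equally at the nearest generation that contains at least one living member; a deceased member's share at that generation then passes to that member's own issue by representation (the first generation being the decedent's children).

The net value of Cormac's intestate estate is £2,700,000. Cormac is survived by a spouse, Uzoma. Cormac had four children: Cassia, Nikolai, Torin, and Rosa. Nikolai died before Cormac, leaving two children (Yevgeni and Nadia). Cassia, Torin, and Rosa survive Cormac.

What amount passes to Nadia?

Uzoma first takes £100,000, leaving a balance of £2,600,000. Uzoma then takes two-fifths of the balance (£1,040,000), for a total of £1,140,000. The remaining £1,560,000 passes to the descendants.
The descendants' portion (£1,560,000) is divided into 4 shares of £390,000: Cassia, Torin, and Rosa each take £390,000; Nikolai's £390,000 share passes to Nikolai's issue.
Nikolai's share (£390,000) is divided into 2 shares of £195,000: Yevgeni and Nadia each take £195,000.

Nadia receives £195,000.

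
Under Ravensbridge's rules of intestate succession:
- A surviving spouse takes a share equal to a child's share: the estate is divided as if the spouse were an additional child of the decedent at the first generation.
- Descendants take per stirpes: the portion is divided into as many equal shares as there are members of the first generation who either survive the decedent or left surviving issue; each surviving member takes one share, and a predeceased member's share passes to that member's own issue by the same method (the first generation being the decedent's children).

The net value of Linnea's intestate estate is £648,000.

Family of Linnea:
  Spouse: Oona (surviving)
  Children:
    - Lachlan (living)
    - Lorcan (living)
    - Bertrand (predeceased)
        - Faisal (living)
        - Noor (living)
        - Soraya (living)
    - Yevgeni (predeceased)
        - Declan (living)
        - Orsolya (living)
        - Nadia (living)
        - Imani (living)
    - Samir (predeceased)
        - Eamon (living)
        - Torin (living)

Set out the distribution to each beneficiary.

Oona: £108,000; Lachlan: £108,000; Lorcan: £108,000; Faisal: £36,000; Noor: £36,000; Soraya: £36,000; Declan: £27,000; Orsolya: £27,000; Nadia: £27,000; Imani: £27,000; Eamon: £54,000; Torin: £54,000

The spouse counts as an additional share at the children's level, so there are 6 primary shares of £108,000. Oona takes one such share (£108,000).
The children's combined portion (£540,000) is divided into 5 shares of £108,000: Lachlan and Lorcan each take £108,000; Bertrand's £108,000 share passes to Bertrand's issue; Yevgeni's £108,000 share passes to Yevgeni's issue; Samir's £108,000 share passes to Samir's issue.
Bertrand's share (£108,000) is divided into 3 shares of £36,000: Faisal, Noor, and Soraya each take £36,000.
Yevgeni's share (£108,000) is divided into 4 shares of £27,000: Declan, Orsolya, Nadia, and Imani each take £27,000.
Samir's share (£108,000) is divided into 2 shares of £54,000: Eamon and Torin each take £54,000.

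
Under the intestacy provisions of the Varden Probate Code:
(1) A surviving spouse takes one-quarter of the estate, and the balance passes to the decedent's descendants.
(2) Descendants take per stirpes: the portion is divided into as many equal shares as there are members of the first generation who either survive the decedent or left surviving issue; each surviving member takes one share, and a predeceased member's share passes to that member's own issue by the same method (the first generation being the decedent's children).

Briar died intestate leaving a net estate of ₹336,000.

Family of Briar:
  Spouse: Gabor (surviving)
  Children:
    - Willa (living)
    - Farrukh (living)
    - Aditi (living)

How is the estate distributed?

Gabor: ₹84,000; Willa: ₹84,000; Farrukh: ₹84,000; Aditi: ₹84,000

Gabor takes one-quarter of ₹336,000 = ₹84,000. The remaining ₹252,000 passes to the descendants.
The descendants' portion (₹252,000) is divided into 3 shares of ₹84,000: Willa, Farrukh, and Aditi each take ₹84,000.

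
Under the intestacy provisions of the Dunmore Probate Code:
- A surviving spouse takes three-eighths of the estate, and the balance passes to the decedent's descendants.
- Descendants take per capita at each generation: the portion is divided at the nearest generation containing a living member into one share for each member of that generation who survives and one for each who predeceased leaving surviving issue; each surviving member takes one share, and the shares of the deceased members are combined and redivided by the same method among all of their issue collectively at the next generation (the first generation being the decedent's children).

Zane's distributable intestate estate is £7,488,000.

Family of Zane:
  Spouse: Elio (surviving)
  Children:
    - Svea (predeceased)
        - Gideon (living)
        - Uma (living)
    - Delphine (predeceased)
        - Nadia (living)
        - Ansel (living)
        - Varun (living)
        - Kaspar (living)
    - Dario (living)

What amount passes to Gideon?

Elio takes three-eighths of £7,488,000 = £2,808,000. The remaining £4,680,000 passes to the descendants.
The descendants' portion (£4,680,000) is divided at the children's generation into 3 shares of £1,560,000. Dario takes £1,560,000. The 2 shares of the deceased (Svea and Delphine) are combined into a pool of £3,120,000.
That pool (£3,120,000) is divided at the grandchildren's generation equally among Gideon, Uma, Nadia, Ansel, Varun, and Kaspar: £520,000 each.

Gideon receives £520,000.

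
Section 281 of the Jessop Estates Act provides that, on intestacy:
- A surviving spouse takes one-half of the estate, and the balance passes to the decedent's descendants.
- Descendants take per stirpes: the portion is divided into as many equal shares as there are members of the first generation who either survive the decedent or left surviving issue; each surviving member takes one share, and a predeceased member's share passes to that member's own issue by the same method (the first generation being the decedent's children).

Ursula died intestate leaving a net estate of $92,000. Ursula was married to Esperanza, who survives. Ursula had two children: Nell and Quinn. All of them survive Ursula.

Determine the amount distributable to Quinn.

Quinn receives $23,000.

Esperanza takes one-half of $92,000 = $46,000. The remaining $46,000 passes to the descendants.
The descendants' portion ($46,000) is divided into 2 shares of $23,000: Nell and Quinn each take $23,000.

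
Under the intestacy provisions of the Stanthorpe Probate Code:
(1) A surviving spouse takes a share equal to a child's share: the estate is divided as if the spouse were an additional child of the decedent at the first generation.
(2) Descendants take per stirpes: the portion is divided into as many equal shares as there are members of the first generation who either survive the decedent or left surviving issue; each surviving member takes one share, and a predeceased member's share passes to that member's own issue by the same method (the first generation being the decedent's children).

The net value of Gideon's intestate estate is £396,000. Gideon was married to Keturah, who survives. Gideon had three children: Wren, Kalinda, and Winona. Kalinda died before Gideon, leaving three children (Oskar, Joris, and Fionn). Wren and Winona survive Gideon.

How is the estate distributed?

Keturah: £99,000; Wren: £99,000; Oskar: £33,000; Joris: £33,000; Fionn: £33,000; Winona: £99,000

The spouse counts as an additional share at the children's level, so there are 4 primary shares of £99,000. Keturah takes one such share (£99,000).
The children's combined portion (£297,000) is divided into 3 shares of £99,000: Wren and Winona each take £99,000; Kalinda's £99,000 share passes to Kalinda's issue.
Kalinda's share (£99,000) is divided into 3 shares of £33,000: Oskar, Joris, and Fionn each take £33,000.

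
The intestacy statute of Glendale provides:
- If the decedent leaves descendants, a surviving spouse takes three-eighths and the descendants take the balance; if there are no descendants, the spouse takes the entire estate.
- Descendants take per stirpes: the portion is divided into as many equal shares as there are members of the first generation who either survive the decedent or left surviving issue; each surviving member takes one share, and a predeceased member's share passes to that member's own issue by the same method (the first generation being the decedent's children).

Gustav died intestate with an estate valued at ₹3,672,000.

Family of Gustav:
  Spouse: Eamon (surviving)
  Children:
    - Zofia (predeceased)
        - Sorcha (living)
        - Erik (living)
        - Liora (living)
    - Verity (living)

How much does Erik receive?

Eamon takes three-eighths of ₹3,672,000 = ₹1,377,000. The remaining ₹2,295,000 passes to the descendants.
The descendants' portion (₹2,295,000) is divided into 2 shares of ₹1,147,500: Verity takes ₹1,147,500; Zofia's ₹1,147,500 share passes to Zofia's issue.
Zofia's share (₹1,147,500) is divided into 3 shares of ₹382,500: Sorcha, Erik, and Liora each take ₹382,500.

Erik receives ₹382,500.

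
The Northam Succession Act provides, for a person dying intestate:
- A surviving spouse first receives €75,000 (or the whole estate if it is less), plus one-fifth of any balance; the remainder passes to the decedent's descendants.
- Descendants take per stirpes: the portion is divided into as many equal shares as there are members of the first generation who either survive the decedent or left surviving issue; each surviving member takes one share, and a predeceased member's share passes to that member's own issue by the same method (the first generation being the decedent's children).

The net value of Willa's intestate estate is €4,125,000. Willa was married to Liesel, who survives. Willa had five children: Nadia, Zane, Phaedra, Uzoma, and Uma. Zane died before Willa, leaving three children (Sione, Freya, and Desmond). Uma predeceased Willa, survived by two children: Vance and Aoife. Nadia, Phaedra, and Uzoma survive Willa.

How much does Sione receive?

Sione receives €216,000.

Liesel first takes €75,000, leaving a balance of €4,050,000. Liesel then takes one-fifth of the balance (€810,000), for a total of €885,000. The remaining €3,240,000 passes to the descendants.
The descendants' portion (€3,240,000) is divided into 5 shares of €648,000: Nadia, Phaedra, and Uzoma each take €648,000; Zane's €648,000 share passes to Zane's issue; Uma's €648,000 share passes to Uma's issue.
Zane's share (€648,000) is divided into 3 shares of €216,000: Sione, Freya, and Desmond each take €216,000.
Uma's share (€648,000) is divided into 2 shares of €324,000: Vance and Aoife each take €324,000.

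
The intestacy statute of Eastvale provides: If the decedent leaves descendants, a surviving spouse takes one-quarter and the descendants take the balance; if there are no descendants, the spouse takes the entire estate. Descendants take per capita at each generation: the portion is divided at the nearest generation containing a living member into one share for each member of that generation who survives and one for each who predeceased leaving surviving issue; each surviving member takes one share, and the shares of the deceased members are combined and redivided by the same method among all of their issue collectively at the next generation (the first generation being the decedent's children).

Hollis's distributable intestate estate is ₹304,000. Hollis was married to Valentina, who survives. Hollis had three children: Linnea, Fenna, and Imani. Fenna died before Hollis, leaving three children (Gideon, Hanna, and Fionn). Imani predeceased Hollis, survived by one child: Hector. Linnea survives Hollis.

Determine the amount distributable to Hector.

Valentina takes one-quarter of ₹304,000 = ₹76,000. The remaining ₹228,000 passes to the descendants.
The descendants' portion (₹228,000) is divided at the children's generation into 3 shares of ₹76,000. Linnea takes ₹76,000. The 2 shares of the deceased (Fenna and Imani) are combined into a pool of ₹152,000.
That pool (₹152,000) is divided at the grandchildren's generation equally among Gideon, Hanna, Fionn, and Hector: ₹38,000 each.

Hector receives ₹38,000.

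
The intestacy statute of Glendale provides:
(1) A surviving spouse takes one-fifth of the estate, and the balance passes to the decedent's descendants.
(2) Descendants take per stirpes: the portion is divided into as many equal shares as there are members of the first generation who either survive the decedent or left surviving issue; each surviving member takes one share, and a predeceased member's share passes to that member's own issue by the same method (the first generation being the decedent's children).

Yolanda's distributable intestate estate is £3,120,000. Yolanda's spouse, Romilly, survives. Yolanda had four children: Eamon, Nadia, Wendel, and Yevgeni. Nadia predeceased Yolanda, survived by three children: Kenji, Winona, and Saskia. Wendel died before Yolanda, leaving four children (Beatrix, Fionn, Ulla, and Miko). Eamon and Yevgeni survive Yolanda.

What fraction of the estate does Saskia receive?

Saskia receives 1/15 of the estate.

Romilly takes one-fifth of £3,120,000 = £624,000. The remaining £2,496,000 passes to the descendants.
The descendants' portion (£2,496,000) is divided into 4 shares of £624,000: Eamon and Yevgeni each take £624,000; Nadia's £624,000 share passes to Nadia's issue; Wendel's £624,000 share passes to Wendel's issue.
Nadia's share (£624,000) is divided into 3 shares of £208,000: Kenji, Winona, and Saskia each take £208,000.
Wendel's share (£624,000) is divided into 4 shares of £156,000: Beatrix, Fionn, Ulla, and Miko each take £156,000.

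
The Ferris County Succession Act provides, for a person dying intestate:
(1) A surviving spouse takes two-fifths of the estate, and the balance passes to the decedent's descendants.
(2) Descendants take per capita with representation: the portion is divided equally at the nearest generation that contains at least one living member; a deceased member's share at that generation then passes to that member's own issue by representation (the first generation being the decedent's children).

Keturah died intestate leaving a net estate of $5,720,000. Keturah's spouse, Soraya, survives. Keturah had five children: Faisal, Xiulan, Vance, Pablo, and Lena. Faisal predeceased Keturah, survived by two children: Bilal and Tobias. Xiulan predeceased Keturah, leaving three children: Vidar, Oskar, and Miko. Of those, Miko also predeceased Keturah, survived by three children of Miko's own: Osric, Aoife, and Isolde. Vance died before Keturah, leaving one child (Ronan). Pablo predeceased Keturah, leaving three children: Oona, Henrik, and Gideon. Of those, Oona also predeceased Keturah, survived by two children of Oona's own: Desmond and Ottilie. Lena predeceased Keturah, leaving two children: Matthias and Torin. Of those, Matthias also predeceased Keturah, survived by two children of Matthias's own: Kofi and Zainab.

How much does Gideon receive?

Soraya takes two-fifths of $5,720,000 = $2,288,000. The remaining $3,432,000 passes to the descendants.
No child survives, so the initial division is made at the grandchildren's generation.
The descendants' portion ($3,432,000) is divided into 11 shares of $312,000: Bilal, Tobias, Vidar, Oskar, Ronan, Henrik, Gideon, and Torin each take $312,000; Miko's $312,000 share passes to Miko's issue; Oona's $312,000 share passes to Oona's issue; Matthias's $312,000 share passes to Matthias's issue.
Miko's share ($312,000) is divided into 3 shares of $104,000: Osric, Aoife, and Isolde each take $104,000.
Oona's share ($312,000) is divided into 2 shares of $156,000: Desmond and Ottilie each take $156,000.
Matthias's share ($312,000) is divided into 2 shares of $156,000: Kofi and Zainab each take $156,000.

Gideon receives $312,000.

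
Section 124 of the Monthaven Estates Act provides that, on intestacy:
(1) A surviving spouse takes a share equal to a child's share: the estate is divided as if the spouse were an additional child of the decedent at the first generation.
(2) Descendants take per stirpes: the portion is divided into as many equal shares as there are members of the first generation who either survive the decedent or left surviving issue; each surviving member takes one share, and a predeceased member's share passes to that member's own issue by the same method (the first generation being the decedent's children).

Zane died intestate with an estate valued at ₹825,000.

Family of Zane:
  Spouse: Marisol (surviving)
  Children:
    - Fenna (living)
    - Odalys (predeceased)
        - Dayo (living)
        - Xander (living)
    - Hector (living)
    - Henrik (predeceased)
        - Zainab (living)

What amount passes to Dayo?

Dayo receives ₹82,500.

The spouse counts as an additional share at the children's level, so there are 5 primary shares of ₹165,000. Marisol takes one such share (₹165,000).
The children's combined portion (₹660,000) is divided into 4 shares of ₹165,000: Fenna and Hector each take ₹165,000; Odalys's ₹165,000 share passes to Odalys's issue; Henrik's ₹165,000 share passes to Henrik's issue.
Odalys's share (₹165,000) is divided into 2 shares of ₹82,500: Dayo and Xander each take ₹82,500.
Henrik's share (₹165,000) passes entirely to Zainab.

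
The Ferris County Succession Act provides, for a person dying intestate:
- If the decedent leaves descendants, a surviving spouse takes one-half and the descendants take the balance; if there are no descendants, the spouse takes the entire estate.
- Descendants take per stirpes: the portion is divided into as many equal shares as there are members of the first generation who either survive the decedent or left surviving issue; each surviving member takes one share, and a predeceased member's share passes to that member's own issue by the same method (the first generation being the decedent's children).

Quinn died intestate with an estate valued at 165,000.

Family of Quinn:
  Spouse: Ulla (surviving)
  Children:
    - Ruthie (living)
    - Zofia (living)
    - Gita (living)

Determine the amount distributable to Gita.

Ulla takes one-half of 165,000 = 82,500. The remaining 82,500 passes to the descendants.
The descendants' portion (82,500) is divided into 3 shares of 27,500: Ruthie, Zofia, and Gita each take 27,500.

Gita receives 27,500.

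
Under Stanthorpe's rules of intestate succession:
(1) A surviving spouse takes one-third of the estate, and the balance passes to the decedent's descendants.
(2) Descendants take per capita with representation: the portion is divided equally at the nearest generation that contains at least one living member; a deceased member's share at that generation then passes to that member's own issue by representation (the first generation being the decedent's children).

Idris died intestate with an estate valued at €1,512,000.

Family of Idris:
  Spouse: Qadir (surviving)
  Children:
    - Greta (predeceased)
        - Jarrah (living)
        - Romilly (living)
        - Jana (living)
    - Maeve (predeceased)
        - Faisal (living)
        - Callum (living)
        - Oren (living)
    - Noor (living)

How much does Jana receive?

Jana receives €112,000.

Qadir takes one-third of €1,512,000 = €504,000. The remaining €1,008,000 passes to the descendants.
The descendants' portion (€1,008,000) is divided into 3 shares of €336,000: Noor takes €336,000; Greta's €336,000 share passes to Greta's issue; Maeve's €336,000 share passes to Maeve's issue.
Greta's share (€336,000) is divided into 3 shares of €112,000: Jarrah, Romilly, and Jana each take €112,000.
Maeve's share (€336,000) is divided into 3 shares of €112,000: Faisal, Callum, and Oren each take €112,000.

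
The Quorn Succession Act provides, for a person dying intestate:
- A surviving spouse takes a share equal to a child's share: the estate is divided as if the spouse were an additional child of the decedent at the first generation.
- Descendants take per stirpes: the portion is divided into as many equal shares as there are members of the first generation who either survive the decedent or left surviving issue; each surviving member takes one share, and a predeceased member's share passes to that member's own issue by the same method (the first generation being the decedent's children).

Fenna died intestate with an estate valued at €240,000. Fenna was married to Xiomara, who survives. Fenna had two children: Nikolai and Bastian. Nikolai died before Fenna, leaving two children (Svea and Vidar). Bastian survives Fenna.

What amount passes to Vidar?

The spouse counts as an additional share at the children's level, so there are 3 primary shares of €80,000. Xiomara takes one such share (€80,000).
The children's combined portion (€160,000) is divided into 2 shares of €80,000: Bastian takes €80,000; Nikolai's €80,000 share passes to Nikolai's issue.
Nikolai's share (€80,000) is divided into 2 shares of €40,000: Svea and Vidar each take €40,000.

Vidar receives €40,000.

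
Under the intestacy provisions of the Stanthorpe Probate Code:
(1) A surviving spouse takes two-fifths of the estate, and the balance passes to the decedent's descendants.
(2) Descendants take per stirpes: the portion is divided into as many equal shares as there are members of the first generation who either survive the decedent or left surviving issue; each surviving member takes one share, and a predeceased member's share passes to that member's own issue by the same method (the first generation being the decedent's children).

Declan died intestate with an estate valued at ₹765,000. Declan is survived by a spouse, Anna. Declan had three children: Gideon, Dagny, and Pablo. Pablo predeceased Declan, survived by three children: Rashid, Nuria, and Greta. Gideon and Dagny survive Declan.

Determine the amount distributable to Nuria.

Nuria receives ₹51,000.

Anna takes two-fifths of ₹765,000 = ₹306,000. The remaining ₹459,000 passes to the descendants.
The descendants' portion (₹459,000) is divided into 3 shares of ₹153,000: Gideon and Dagny each take ₹153,000; Pablo's ₹153,000 share passes to Pablo's issue.
Pablo's share (₹153,000) is divided into 3 shares of ₹51,000: Rashid, Nuria, and Greta each take ₹51,000.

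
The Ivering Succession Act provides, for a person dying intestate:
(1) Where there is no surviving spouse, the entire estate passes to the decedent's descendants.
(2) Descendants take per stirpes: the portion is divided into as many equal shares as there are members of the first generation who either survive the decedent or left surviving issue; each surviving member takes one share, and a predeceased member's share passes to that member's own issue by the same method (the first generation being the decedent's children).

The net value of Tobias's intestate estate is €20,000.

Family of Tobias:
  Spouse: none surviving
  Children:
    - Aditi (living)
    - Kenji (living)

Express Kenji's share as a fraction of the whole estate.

Kenji receives 1/2 of the estate.

The entire €20,000 passes to the descendants.
That amount (€20,000) is divided into 2 shares of €10,000: Aditi and Kenji each take €10,000.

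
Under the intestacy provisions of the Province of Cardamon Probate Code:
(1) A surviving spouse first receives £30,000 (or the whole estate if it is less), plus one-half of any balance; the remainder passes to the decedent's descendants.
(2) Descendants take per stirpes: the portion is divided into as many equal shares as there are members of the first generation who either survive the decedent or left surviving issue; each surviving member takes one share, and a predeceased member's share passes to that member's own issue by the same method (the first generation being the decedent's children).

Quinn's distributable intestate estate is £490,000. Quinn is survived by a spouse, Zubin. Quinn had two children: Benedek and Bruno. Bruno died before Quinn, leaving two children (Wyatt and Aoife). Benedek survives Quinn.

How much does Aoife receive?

Aoife receives £57,500.

Zubin first takes £30,000, leaving a balance of £460,000. Zubin then takes one-half of the balance (£230,000), for a total of £260,000. The remaining £230,000 passes to the descendants.
The descendants' portion (£230,000) is divided into 2 shares of £115,000: Benedek takes £115,000; Bruno's £115,000 share passes to Bruno's issue.
Bruno's share (£115,000) is divided into 2 shares of £57,500: Wyatt and Aoife each take £57,500.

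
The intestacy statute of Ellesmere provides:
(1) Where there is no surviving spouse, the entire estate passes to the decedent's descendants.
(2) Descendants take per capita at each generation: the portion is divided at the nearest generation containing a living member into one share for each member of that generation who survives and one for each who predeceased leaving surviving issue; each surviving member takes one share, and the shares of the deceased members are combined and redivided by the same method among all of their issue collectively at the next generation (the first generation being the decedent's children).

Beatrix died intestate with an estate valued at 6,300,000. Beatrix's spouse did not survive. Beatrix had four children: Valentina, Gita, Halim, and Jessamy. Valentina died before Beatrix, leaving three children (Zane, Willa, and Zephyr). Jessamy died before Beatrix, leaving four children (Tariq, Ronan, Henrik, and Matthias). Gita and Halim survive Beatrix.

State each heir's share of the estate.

Zane: 450,000; Willa: 450,000; Zephyr: 450,000; Gita: 1,575,000; Halim: 1,575,000; Tariq: 450,000; Ronan: 450,000; Henrik: 450,000; Matthias: 450,000

The entire 6,300,000 passes to the descendants.
That amount (6,300,000) is divided at the children's generation into 4 shares of 1,575,000. Gita and Halim each take 1,575,000. The 2 shares of the deceased (Valentina and Jessamy) are combined into a pool of 3,150,000.
That pool (3,150,000) is divided at the grandchildren's generation equally among Zane, Willa, Zephyr, Tariq, Ronan, Henrik, and Matthias: 450,000 each.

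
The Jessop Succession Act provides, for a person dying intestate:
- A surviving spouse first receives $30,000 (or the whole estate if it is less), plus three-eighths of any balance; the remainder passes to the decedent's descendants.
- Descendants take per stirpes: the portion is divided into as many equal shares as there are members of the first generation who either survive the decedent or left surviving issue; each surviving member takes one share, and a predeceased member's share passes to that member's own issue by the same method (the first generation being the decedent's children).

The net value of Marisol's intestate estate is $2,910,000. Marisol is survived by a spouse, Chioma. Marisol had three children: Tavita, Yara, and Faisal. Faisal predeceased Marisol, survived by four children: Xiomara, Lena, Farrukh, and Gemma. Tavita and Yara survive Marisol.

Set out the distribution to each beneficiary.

Chioma first takes $30,000, leaving a balance of $2,880,000. Chioma then takes three-eighths of the balance ($1,080,000), for a total of $1,110,000. The remaining $1,800,000 passes to the descendants.
The descendants' portion ($1,800,000) is divided into 3 shares of $600,000: Tavita and Yara each take $600,000; Faisal's $600,000 share passes to Faisal's issue.
Faisal's share ($600,000) is divided into 4 shares of $150,000: Xiomara, Lena, Farrukh, and Gemma each take $150,000.

Chioma: $1,110,000; Tavita: $600,000; Yara: $600,000; Xiomara: $150,000; Lena: $150,000; Farrukh: $150,000; Gemma: $150,000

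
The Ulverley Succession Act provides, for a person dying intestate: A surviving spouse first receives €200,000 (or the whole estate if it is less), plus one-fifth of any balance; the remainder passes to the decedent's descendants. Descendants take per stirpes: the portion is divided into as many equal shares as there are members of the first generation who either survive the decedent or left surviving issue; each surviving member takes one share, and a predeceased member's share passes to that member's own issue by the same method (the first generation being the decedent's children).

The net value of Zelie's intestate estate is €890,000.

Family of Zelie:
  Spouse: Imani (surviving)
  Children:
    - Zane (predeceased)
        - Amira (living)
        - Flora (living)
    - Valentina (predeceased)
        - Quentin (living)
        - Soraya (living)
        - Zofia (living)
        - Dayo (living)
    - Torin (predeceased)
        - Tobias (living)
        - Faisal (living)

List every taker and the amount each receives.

Imani: €338,000; Amira: €92,000; Flora: €92,000; Quentin: €46,000; Soraya: €46,000; Zofia: €46,000; Dayo: €46,000; Tobias: €92,000; Faisal: €92,000

Imani first takes €200,000, leaving a balance of €690,000. Imani then takes one-fifth of the balance (€138,000), for a total of €338,000. The remaining €552,000 passes to the descendants.
The descendants' portion (€552,000) is divided into 3 shares of €184,000: Zane's €184,000 share passes to Zane's issue; Valentina's €184,000 share passes to Valentina's issue; Torin's €184,000 share passes to Torin's issue.
Zane's share (€184,000) is divided into 2 shares of €92,000: Amira and Flora each take €92,000.
Valentina's share (€184,000) is divided into 4 shares of €46,000: Quentin, Soraya, Zofia, and Dayo each take €46,000.
Torin's share (€184,000) is divided into 2 shares of €92,000: Tobias and Faisal each take €92,000.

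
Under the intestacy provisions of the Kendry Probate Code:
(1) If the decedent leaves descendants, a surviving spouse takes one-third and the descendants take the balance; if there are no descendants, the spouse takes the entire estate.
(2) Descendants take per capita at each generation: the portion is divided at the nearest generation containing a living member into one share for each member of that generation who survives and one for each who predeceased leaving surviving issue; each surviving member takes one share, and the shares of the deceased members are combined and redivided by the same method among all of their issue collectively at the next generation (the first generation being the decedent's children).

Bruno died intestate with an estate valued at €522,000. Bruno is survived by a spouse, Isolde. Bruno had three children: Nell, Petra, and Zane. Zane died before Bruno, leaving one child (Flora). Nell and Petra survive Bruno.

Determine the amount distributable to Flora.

Flora receives €116,000.

Isolde takes one-third of €522,000 = €174,000. The remaining €348,000 passes to the descendants.
The descendants' portion (€348,000) is divided at the children's generation into 3 shares of €116,000. Nell and Petra each take €116,000. The remaining share for the deceased Zane (€116,000) is carried to the next generation.
That pool (€116,000) passes entirely to Flora, the sole taker at the grandchildren's generation.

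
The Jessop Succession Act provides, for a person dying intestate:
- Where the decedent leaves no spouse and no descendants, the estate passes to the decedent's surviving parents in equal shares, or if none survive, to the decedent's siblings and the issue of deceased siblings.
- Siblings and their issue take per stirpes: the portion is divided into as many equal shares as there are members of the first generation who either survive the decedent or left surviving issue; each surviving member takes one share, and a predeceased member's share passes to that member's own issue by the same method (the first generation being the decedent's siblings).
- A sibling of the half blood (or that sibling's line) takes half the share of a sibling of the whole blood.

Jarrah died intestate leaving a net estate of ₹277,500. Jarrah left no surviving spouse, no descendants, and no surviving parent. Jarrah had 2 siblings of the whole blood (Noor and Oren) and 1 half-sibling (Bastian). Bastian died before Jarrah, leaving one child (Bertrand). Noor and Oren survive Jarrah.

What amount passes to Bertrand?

The entire ₹277,500 passes to the siblings and their issue.
Counting each half-blood sibling's line as half a unit, there are 5/2 units in ₹277,500, so one unit is ₹111,000. Whole-blood lines (Noor and Oren) take ₹111,000 each; half-blood lines (Bastian) take ₹55,500 each.
Bastian's share (₹55,500) passes entirely to Bertrand.

Bertrand receives ₹55,500.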